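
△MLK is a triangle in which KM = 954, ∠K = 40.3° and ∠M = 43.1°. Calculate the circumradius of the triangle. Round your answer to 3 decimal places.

The third angle is ∠L = 180° − ∠K − ∠M = 96.60°.
Law of sines: LK = KM·sin M/sin L ≈ 656.19.
Law of sines: ML = KM·sin K/sin L ≈ 621.15.
Circumradius = KM/(2 sin L) ≈ 480.18.

480.182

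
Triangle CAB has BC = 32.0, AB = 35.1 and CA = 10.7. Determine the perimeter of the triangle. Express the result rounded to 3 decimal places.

Perimeter = 35.1 + 32 + 10.7 = 77.8.

perimeter ≈ 77.800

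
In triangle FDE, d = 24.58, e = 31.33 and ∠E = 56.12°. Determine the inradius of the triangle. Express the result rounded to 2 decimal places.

r ≈ 8.19

Law of sines: sin D = d·sin E/e ≈ 0.65134.
Since e ≥ d, only the acute value applies: ∠D ≈ 40.64°.
Then ∠F = 180° − ∠E − ∠D ≈ 83.24°.
Law of sines gives f = e·sin F/sin E ≈ 37.475.
Area = ½·e·d·sin F ≈ 382.37.
Semiperimeter s = (37.475+24.58+31.33)/2 = 46.693.
Inradius = area/s = 382.37/46.693 ≈ 8.189.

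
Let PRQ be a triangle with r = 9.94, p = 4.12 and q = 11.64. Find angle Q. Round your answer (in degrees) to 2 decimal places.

103.93

By the law of cosines, cos Q = (p² + r² − q²) / (2·p·r) ≈ -0.24066, so ∠Q ≈ 103.93°.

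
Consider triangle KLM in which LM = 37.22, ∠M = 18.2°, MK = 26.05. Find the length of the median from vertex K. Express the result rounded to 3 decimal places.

m_K ≈ 10.191

By the law of cosines, KL² = LM² + MK² − 2·LM·MK·cos M = 221.78, so KL ≈ 14.892.
Median from K: ½√(2·MK² + 2·KL² − LM²) ≈ 10.191.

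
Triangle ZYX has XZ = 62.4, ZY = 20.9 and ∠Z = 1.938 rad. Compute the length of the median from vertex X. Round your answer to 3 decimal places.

By the law of cosines, YX² = XZ² + ZY² − 2·XZ·ZY·cos Z = 5267, so YX ≈ 72.574.
Median from X: ½√(2·YX² + 2·XZ² − ZY²) ≈ 66.867.

66.867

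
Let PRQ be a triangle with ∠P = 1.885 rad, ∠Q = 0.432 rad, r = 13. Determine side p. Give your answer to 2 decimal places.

16.84

The third angle is ∠R = π − ∠Q − ∠P = 0.825 rad.
Law of sines: p = r·sin P/sin R ≈ 16.838.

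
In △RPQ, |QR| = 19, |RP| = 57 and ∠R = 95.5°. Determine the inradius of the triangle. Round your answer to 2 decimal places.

r ≈ 7.82

By the law of cosines, |PQ|² = |QR|² + |RP|² − 2·|QR|·|RP|·cos R = 3817.6, so |PQ| ≈ 61.787.
Area = ½·|QR|·|RP|·sin R ≈ 539.01.
Semiperimeter s = (61.787+19+57)/2 = 68.893.
Inradius = area/s = 539.01/68.893 ≈ 7.8238.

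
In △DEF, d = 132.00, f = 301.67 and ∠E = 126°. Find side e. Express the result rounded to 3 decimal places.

By the law of cosines, e² = f² + d² − 2·f·d·cos E = 1.5524e+05, so e ≈ 394.01.

394.006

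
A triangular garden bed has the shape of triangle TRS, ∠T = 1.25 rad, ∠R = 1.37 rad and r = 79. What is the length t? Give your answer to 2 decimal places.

The third angle is ∠S = π − ∠T − ∠R = 0.522 rad.
Law of sines: t = r·sin T/sin R ≈ 76.507.

76.51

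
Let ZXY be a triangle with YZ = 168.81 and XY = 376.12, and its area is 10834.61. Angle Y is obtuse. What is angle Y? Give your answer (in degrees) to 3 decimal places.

From area = ½·XY·YZ·sin Y, we get sin Y = 2·area/(XY·YZ) ≈ 0.34129.
Taking the obtuse solution, ∠Y ≈ 160.04°.

∠Y ≈ 160.045°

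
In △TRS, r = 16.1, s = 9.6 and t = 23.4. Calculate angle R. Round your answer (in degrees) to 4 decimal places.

32.1204

By the law of cosines, cos R = (s² + t² − r²) / (2·s·t) ≈ 0.84693, so ∠R ≈ 32.12°.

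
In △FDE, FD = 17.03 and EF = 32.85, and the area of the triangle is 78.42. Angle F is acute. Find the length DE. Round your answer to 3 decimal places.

From area = ½·EF·FD·sin F, we get sin F = 2·area/(EF·FD) ≈ 0.28035.
Taking the acute solution, ∠F ≈ 16.28°.
Law of cosines then gives DE ≈ 17.18.

17.180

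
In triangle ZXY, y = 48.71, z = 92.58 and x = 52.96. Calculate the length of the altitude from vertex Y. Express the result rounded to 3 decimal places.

39.891

Semiperimeter s = (92.58 + 52.96 + 48.71)/2 = 97.125.
Heron's formula: area = √(97.125·4.545·44.165·48.415) ≈ 971.54.
The altitude from Y has length 2·area/y ≈ 39.891.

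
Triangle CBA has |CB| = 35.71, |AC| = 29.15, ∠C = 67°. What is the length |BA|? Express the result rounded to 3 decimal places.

By the law of cosines, |BA|² = |AC|² + |CB|² − 2·|AC|·|CB|·cos C = 1311.5, so |BA| ≈ 36.214.

36.214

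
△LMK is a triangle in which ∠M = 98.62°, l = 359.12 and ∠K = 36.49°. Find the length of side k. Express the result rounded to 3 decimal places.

The third angle is ∠L = 180° − ∠M − ∠K = 44.89°.
Law of sines: k = l·sin K/sin L ≈ 302.6.

302.604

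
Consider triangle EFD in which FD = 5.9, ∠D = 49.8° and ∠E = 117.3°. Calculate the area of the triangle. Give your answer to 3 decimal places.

The third angle is ∠F = 180° − ∠D − ∠E = 12.90°.
Law of sines: DE = FD·sin F/sin E ≈ 1.4823.
Law of sines: EF = FD·sin D/sin E ≈ 5.0712.
Area = ½·FD·DE·sin D ≈ 3.3399.

3.340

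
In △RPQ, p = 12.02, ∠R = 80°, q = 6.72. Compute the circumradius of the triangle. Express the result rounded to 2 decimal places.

By the law of cosines, r² = p² + q² − 2·p·q·cos R = 161.59, so r ≈ 12.712.
Area = ½·p·q·sin R ≈ 39.774.
Circumradius = r/(2 sin R) ≈ 6.4539.

6.45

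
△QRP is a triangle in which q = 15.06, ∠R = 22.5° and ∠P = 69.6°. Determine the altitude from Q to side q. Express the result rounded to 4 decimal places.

5.4054

The third angle is ∠Q = 180° − ∠R − ∠P = 87.90°.
Law of sines: r = q·sin R/sin Q ≈ 5.7671.
Law of sines: p = q·sin P/sin Q ≈ 14.125.
Area = ½·q·r·sin P ≈ 40.703.
The altitude from Q has length 2·area/q ≈ 5.4054.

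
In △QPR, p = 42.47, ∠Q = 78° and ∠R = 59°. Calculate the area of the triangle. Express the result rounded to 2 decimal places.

1108.72

The third angle is ∠P = 180° − ∠R − ∠Q = 43.00°.
Law of sines: q = p·sin Q/sin P ≈ 60.912.
Law of sines: r = p·sin R/sin P ≈ 53.378.
Area = ½·p·q·sin R ≈ 1108.7.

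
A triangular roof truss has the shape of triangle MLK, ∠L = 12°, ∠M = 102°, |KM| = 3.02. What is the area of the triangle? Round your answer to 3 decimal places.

area ≈ 19.599

The third angle is ∠K = 180° − ∠M − ∠L = 66.00°.
Law of sines: |LK| = |KM|·sin M/sin L ≈ 14.208.
Law of sines: |ML| = |KM|·sin K/sin L ≈ 13.27.
Area = ½·|KM|·|LK|·sin K ≈ 19.599.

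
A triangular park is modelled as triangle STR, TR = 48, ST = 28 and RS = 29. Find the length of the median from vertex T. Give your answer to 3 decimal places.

36.521

Median from T: ½√(2·ST² + 2·TR² − RS²) ≈ 36.521.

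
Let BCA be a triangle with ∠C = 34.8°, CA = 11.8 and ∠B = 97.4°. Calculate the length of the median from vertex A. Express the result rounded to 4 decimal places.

The third angle is ∠A = 180° − ∠B − ∠C = 47.80°.
Law of sines: AB = CA·sin C/sin B ≈ 6.791.
Law of sines: BC = CA·sin A/sin B ≈ 8.8149.
Median from A: ½√(2·CA² + 2·AB² − BC²) ≈ 8.5588.

8.5588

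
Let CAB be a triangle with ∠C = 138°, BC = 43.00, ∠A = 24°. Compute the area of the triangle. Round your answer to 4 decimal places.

The third angle is ∠B = 180° − ∠C − ∠A = 18.00°.
Law of sines: AB = BC·sin C/sin A ≈ 70.74.
Law of sines: CA = BC·sin B/sin A ≈ 32.669.
Area = ½·BC·AB·sin B ≈ 469.99.

469.9881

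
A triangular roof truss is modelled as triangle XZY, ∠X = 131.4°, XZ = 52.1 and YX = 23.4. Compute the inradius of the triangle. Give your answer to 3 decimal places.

r ≈ 6.293

By the law of cosines, ZY² = YX² + XZ² − 2·YX·XZ·cos X = 4874.4, so ZY ≈ 69.817.
Area = ½·YX·XZ·sin X ≈ 457.25.
Semiperimeter s = (69.817+23.4+52.1)/2 = 72.659.
Inradius = area/s = 457.25/72.659 ≈ 6.2931.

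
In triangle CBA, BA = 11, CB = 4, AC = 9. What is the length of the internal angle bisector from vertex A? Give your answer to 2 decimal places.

By the law of cosines, cos A = (BA² + AC² − CB²) / (2·BA·AC) ≈ 0.93939, so ∠A ≈ 20.05°.
The bisector from A has length 2·BA·AC·cos(∠A/2)/(BA+AC) ≈ 9.7488.

t_A ≈ 9.75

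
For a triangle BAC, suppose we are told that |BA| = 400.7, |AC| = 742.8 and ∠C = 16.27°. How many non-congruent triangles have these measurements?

2

|AC|·sin C = 742.8·sin(16.27°) ≈ 208.1.
Since |AC| sin C < |BA| < |AC| (208.1 < 400.7 < 742.8), two triangles exist.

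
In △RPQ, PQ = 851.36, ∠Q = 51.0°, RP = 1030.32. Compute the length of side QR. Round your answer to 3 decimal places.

1325.591

Law of sines: sin R = PQ·sin Q/RP ≈ 0.64216.
Since RP ≥ PQ, only the acute value applies: ∠R ≈ 39.95°.
Then ∠P = 180° − ∠Q − ∠R ≈ 89.05°.
Law of sines gives QR = RP·sin P/sin Q ≈ 1325.6.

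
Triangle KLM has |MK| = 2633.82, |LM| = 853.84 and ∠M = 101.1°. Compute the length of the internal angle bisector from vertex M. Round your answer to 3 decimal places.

t_M ≈ 819.424

By the law of cosines, |KL|² = |LM|² + |MK|² − 2·|LM|·|MK|·cos M = 8.532e+06, so |KL| ≈ 2921.
The bisector from M has length 2·|LM|·|MK|·cos(∠M/2)/(|LM|+|MK|) ≈ 819.42.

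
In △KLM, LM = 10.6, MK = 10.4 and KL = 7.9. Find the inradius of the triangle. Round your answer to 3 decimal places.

r ≈ 2.659

Semiperimeter s = (10.6 + 10.4 + 7.9)/2 = 14.45.
Heron's formula: area = √(14.45·3.85·4.05·6.55) ≈ 38.416.
Inradius = area/s = 38.416/14.45 ≈ 2.6585.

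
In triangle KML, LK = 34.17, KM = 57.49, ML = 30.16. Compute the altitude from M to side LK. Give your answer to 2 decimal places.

Semiperimeter s = (30.16 + 34.17 + 57.49)/2 = 60.91.
Heron's formula: area = √(60.91·30.75·26.74·3.42) ≈ 413.87.
The altitude from M has length 2·area/LK ≈ 24.224.

24.22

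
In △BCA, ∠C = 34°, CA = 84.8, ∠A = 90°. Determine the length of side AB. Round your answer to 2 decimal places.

57.20

The third angle is ∠B = 180° − ∠C − ∠A = 56.00°.
Law of sines: AB = CA·sin C/sin B ≈ 57.198.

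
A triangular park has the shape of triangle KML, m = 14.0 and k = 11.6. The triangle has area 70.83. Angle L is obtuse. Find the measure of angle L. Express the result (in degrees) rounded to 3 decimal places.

From area = ½·k·m·sin L, we get sin L = 2·area/(k·m) ≈ 0.87229.
Taking the obtuse solution, ∠L ≈ 119.27°.

∠L ≈ 119.274°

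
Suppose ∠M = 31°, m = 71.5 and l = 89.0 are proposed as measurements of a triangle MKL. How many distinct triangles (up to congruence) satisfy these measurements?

2

l·sin M = 89.0·sin(31°) ≈ 45.84.
Since l sin M < m < l (45.84 < 71.5 < 89.0), two triangles exist.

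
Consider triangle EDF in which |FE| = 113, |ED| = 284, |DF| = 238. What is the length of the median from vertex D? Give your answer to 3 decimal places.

m_D ≈ 255.847

Median from D: ½√(2·|ED|² + 2·|DF|² − |FE|²) ≈ 255.85.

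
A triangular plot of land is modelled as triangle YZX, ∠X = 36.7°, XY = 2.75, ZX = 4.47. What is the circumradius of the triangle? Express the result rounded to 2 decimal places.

By the law of cosines, YZ² = ZX² + XY² − 2·ZX·XY·cos X = 7.8317, so YZ ≈ 2.7985.
Area = ½·ZX·XY·sin X ≈ 3.6732.
Circumradius = YZ/(2 sin X) ≈ 2.3414.

R ≈ 2.34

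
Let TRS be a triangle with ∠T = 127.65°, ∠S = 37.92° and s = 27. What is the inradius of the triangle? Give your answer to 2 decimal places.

3.22

The third angle is ∠R = 180° − ∠S − ∠T = 14.43°.
Law of sines: t = s·sin T/sin S ≈ 34.785.
Law of sines: r = s·sin R/sin S ≈ 10.948.
Area = ½·s·t·sin R ≈ 117.02.
Semiperimeter p = (34.785+10.948+27)/2 = 36.367.
Inradius = area/p = 117.02/36.367 ≈ 3.2178.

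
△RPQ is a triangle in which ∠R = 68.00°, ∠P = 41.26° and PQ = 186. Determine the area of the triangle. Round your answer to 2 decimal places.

area ≈ 11614.92

The third angle is ∠Q = 180° − ∠R − ∠P = 70.74°.
Law of sines: QR = PQ·sin P/sin R ≈ 132.3.
Law of sines: RP = PQ·sin Q/sin R ≈ 189.38.
Area = ½·PQ·QR·sin Q ≈ 11615.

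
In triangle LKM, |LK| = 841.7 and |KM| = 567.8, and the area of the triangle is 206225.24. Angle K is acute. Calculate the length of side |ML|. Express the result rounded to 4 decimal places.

740.2644

From area = ½·|LK|·|KM|·sin K, we get sin K = 2·area/(|LK|·|KM|) ≈ 0.86302.
Taking the acute solution, ∠K ≈ 59.66°.
Law of cosines then gives |ML| ≈ 740.26.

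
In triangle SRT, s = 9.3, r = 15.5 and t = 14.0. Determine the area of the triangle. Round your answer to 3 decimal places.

area ≈ 64.238

Semiperimeter p = (9.3 + 15.5 + 14)/2 = 19.4.
Heron's formula: area = √(19.4·10.1·3.9·5.4) ≈ 64.238.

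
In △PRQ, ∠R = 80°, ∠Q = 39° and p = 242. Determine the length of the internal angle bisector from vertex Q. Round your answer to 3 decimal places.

The third angle is ∠P = 180° − ∠R − ∠Q = 61.00°.
Law of sines: r = p·sin R/sin P ≈ 272.49.
Law of sines: q = p·sin Q/sin P ≈ 174.13.
The bisector from Q has length 2·p·r·cos(∠Q/2)/(p+r) ≈ 241.64.

t_Q ≈ 241.637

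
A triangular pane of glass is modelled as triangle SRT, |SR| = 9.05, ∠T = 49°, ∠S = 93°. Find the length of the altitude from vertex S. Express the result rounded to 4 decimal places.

The third angle is ∠R = 180° − ∠T − ∠S = 38.00°.
Law of sines: |RT| = |SR|·sin S/sin T ≈ 11.975.
Law of sines: |TS| = |SR|·sin R/sin T ≈ 7.3826.
Area = ½·|SR|·|RT|·sin R ≈ 33.361.
The altitude from S has length 2·area/|RT| ≈ 5.5717.

5.5717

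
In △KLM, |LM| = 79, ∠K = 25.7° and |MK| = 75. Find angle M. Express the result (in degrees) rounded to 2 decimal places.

∠M ≈ 129.99°

Law of sines: sin L = |MK|·sin K/|LM| ≈ 0.41170.
Since |LM| ≥ |MK|, only the acute value applies: ∠L ≈ 24.31°.
Then ∠M = 180° − ∠K − ∠L ≈ 129.99°.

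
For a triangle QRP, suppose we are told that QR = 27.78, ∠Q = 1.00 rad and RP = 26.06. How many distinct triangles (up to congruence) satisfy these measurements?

2

QR·sin Q = 27.78·sin(1.00 rad) ≈ 23.38.
Since QR sin Q < RP < QR (23.38 < 26.06 < 27.78), two triangles exist.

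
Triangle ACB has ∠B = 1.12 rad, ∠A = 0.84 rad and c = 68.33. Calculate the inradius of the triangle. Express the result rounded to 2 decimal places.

r ≈ 17.82

The third angle is ∠C = π − ∠B − ∠A = 1.182 rad.
Law of sines: a = c·sin A/sin C ≈ 54.994.
Law of sines: b = c·sin B/sin C ≈ 66.475.
Area = ½·c·a·sin B ≈ 1691.2.
Semiperimeter s = (54.994+68.33+66.475)/2 = 94.9.
Inradius = area/s = 1691.2/94.9 ≈ 17.821.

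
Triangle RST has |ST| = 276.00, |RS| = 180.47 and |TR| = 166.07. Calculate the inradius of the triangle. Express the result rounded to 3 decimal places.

Semiperimeter s = (276 + 166.07 + 180.47)/2 = 311.27.
Heron's formula: area = √(311.27·35.27·145.2·130.8) ≈ 14440.
Inradius = area/s = 14440/311.27 ≈ 46.39.

46.390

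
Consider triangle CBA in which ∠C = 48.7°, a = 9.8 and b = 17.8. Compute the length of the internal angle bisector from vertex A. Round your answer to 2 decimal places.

By the law of cosines, c² = b² + a² − 2·b·a·cos C = 182.62, so c ≈ 13.514.
Law of cosines again: cos A = (c² + b² − a²)/(2·c·b) ≈ 0.83856, so ∠A ≈ 33.01°.
The bisector from A has length 2·c·b·cos(∠A/2)/(c+b) ≈ 14.73.

t_A ≈ 14.73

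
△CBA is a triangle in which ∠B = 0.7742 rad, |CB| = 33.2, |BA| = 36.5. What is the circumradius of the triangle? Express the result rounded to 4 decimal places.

R ≈ 18.9438

By the law of cosines, |AC|² = |CB|² + |BA|² − 2·|CB|·|BA|·cos B = 701.66, so |AC| ≈ 26.489.
Area = ½·|CB|·|BA|·sin B ≈ 423.61.
Circumradius = |AC|/(2 sin B) ≈ 18.944.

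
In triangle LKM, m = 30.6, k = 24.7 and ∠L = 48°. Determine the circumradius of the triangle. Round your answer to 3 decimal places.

By the law of cosines, l² = k² + m² − 2·k·m·cos L = 534.97, so l ≈ 23.129.
Area = ½·k·m·sin L ≈ 280.84.
Circumradius = l/(2 sin L) ≈ 15.562.

15.562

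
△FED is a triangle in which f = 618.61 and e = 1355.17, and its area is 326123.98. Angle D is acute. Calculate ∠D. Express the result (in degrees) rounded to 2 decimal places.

From area = ½·f·e·sin D, we get sin D = 2·area/(f·e) ≈ 0.77804.
Taking the acute solution, ∠D ≈ 51.08°.

∠D ≈ 51.08°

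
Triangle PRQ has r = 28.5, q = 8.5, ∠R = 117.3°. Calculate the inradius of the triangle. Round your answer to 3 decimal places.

2.940

Law of sines: sin Q = q·sin R/r ≈ 0.26503.
Since r ≥ q, only the acute value applies: ∠Q ≈ 15.37°.
Then ∠P = 180° − ∠R − ∠Q ≈ 47.33°.
Law of sines gives p = r·sin P/sin R ≈ 23.582.
Area = ½·r·q·sin P ≈ 89.062.
Semiperimeter s = (23.582+28.5+8.5)/2 = 30.291.
Inradius = area/s = 89.062/30.291 ≈ 2.9402.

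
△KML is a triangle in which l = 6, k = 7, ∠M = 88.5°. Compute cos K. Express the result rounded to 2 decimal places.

By the law of cosines, m² = l² + k² − 2·l·k·cos M = 82.801, so m ≈ 9.0995.
Law of cosines again: cos K = (m² + l² − k²)/(2·m·l) ≈ 0.63924, so ∠K ≈ 50.26°.

cos K ≈ 0.64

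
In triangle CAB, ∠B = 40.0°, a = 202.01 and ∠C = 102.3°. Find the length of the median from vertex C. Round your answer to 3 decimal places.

130.019

The third angle is ∠A = 180° − ∠B − ∠C = 37.70°.
Law of sines: c = a·sin C/sin A ≈ 322.75.
Law of sines: b = a·sin B/sin A ≈ 212.34.
Median from C: ½√(2·a² + 2·b² − c²) ≈ 130.02.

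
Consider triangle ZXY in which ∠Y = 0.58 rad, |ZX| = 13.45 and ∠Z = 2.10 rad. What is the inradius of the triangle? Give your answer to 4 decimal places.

The third angle is ∠X = π − ∠Y − ∠Z = 0.462 rad.
Law of sines: |XY| = |ZX|·sin Z/sin Y ≈ 21.186.
Law of sines: |YZ| = |ZX|·sin X/sin Y ≈ 10.931.
Area = ½·|ZX|·|XY|·sin X ≈ 63.454.
Semiperimeter s = (21.186+10.931+13.45)/2 = 22.783.
Inradius = area/s = 63.454/22.783 ≈ 2.7851.

r ≈ 2.7851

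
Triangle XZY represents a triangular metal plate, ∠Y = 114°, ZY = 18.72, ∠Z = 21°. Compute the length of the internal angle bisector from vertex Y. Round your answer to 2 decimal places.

The third angle is ∠X = 180° − ∠Z − ∠Y = 45.00°.
Law of sines: YX = ZY·sin Z/sin X ≈ 9.4875.
Law of sines: XZ = ZY·sin Y/sin X ≈ 24.185.
The bisector from Y has length 2·ZY·YX·cos(∠Y/2)/(ZY+YX) ≈ 6.8585.

t_Y ≈ 6.86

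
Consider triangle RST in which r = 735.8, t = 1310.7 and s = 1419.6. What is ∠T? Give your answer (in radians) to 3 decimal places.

By the law of cosines, cos T = (r² + s² − t²) / (2·r·s) ≈ 0.40148, so ∠T ≈ 1.158 rad.

∠T ≈ 1.158 rad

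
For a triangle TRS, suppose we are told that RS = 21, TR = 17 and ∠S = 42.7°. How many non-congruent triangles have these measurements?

2

RS·sin S = 21·sin(42.7°) ≈ 14.24.
Since RS sin S < TR < RS (14.24 < 17 < 21), two triangles exist.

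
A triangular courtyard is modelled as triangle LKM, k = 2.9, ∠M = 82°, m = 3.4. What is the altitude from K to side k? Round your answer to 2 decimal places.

Law of sines: sin K = k·sin M/m ≈ 0.84464.
Since m ≥ k, only the acute value applies: ∠K ≈ 57.63°.
Then ∠L = 180° − ∠M − ∠K ≈ 40.37°.
Law of sines gives l = m·sin L/sin M ≈ 2.2237.
Area = ½·m·k·sin L ≈ 3.193.
The altitude from K has length 2·area/k ≈ 2.2021.

2.20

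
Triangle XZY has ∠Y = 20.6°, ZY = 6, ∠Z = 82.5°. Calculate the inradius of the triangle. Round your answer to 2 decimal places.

The third angle is ∠X = 180° − ∠Z − ∠Y = 76.90°.
Law of sines: YX = ZY·sin Z/sin X ≈ 6.1076.
Law of sines: XZ = ZY·sin Y/sin X ≈ 2.1675.
Area = ½·ZY·YX·sin Y ≈ 6.4467.
Semiperimeter s = (6+6.1076+2.1675)/2 = 7.1375.
Inradius = area/s = 6.4467/7.1375 ≈ 0.90322.

r ≈ 0.90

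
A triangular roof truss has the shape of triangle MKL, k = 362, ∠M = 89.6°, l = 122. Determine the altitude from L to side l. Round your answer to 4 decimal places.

By the law of cosines, m² = k² + l² − 2·k·l·cos M = 1.4531e+05, so m ≈ 381.2.
Area = ½·k·l·sin M ≈ 22081.
The altitude from L has length 2·area/l ≈ 361.99.

h_L ≈ 361.9912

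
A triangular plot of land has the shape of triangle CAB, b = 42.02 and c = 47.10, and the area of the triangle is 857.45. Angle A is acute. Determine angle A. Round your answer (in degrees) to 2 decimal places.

From area = ½·b·c·sin A, we get sin A = 2·area/(b·c) ≈ 0.86649.
Taking the acute solution, ∠A ≈ 60.05°.

60.05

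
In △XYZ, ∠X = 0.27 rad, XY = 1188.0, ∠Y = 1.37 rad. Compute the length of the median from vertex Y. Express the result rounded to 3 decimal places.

m_Y ≈ 644.741

The third angle is ∠Z = π − ∠X − ∠Y = 1.502 rad.
Law of sines: YZ = XY·sin X/sin Z ≈ 317.64.
Law of sines: ZX = XY·sin Y/sin Z ≈ 1166.9.
Median from Y: ½√(2·XY² + 2·YZ² − ZX²) ≈ 644.74.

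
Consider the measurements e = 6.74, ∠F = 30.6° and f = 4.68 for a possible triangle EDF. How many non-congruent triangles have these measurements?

e·sin F = 6.74·sin(30.6°) ≈ 3.431.
Since e sin F < f < e (3.431 < 4.68 < 6.74), two triangles exist.

2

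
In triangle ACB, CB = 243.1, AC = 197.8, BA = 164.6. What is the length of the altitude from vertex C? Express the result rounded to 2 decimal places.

196.61

Semiperimeter s = (243.1 + 164.6 + 197.8)/2 = 302.75.
Heron's formula: area = √(302.75·59.65·138.15·104.95) ≈ 16181.
The altitude from C has length 2·area/BA ≈ 196.61.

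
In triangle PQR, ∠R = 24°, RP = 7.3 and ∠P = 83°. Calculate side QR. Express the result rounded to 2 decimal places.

7.58

The third angle is ∠Q = 180° − ∠R − ∠P = 73.00°.
Law of sines: QR = RP·sin P/sin Q ≈ 7.5767.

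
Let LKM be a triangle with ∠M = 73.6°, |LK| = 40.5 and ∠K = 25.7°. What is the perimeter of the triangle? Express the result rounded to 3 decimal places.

perimeter ≈ 100.471

The third angle is ∠L = 180° − ∠K − ∠M = 80.70°.
Law of sines: |KM| = |LK|·sin L/sin M ≈ 41.663.
Law of sines: |ML| = |LK|·sin K/sin M ≈ 18.308.
Semiperimeter s = (41.663+18.308+40.5)/2 = 50.235.
Perimeter = 41.663 + 18.308 + 40.5 = 100.47.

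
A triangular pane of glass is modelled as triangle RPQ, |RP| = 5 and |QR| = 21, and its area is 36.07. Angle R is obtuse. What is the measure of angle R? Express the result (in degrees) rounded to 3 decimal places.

136.603

From area = ½·|QR|·|RP|·sin R, we get sin R = 2·area/(|QR|·|RP|) ≈ 0.68705.
Taking the obtuse solution, ∠R ≈ 136.60°.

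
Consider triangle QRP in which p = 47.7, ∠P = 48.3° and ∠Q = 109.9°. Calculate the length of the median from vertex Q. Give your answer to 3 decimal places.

The third angle is ∠R = 180° − ∠P − ∠Q = 21.80°.
Law of sines: q = p·sin Q/sin P ≈ 60.072.
Law of sines: r = p·sin R/sin P ≈ 23.725.
Median from Q: ½√(2·r² + 2·p² − q²) ≈ 22.736.

m_Q ≈ 22.736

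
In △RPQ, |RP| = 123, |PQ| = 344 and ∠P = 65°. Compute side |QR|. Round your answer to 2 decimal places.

312.57

By the law of cosines, |QR|² = |RP|² + |PQ|² − 2·|RP|·|PQ|·cos P = 97701, so |QR| ≈ 312.57.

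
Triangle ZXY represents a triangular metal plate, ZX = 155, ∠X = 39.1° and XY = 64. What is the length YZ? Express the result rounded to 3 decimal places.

By the law of cosines, YZ² = ZX² + XY² − 2·ZX·XY·cos X = 12724, so YZ ≈ 112.8.

112.802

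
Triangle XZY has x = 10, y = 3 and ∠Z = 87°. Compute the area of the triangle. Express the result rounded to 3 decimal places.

Area = ½·y·x·sin Z ≈ 14.979.

area ≈ 14.979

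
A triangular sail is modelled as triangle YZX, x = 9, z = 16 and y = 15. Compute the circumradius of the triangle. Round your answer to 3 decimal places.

By the law of cosines, cos Y = (z² + x² − y²) / (2·z·x) ≈ 0.38889, so ∠Y ≈ 1.171 rad.
Circumradius = y/(2 sin Y) ≈ 8.1408.

R ≈ 8.141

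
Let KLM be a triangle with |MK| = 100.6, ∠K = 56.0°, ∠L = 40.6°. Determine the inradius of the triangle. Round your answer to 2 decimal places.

The third angle is ∠M = 180° − ∠K − ∠L = 83.40°.
Law of sines: |LM| = |MK|·sin K/sin L ≈ 128.16.
Law of sines: |KL| = |MK|·sin M/sin L ≈ 153.56.
Area = ½·|MK|·|LM|·sin M ≈ 6403.6.
Semiperimeter s = (128.16+100.6+153.56)/2 = 191.16.
Inradius = area/s = 6403.6/191.16 ≈ 33.499.

r ≈ 33.50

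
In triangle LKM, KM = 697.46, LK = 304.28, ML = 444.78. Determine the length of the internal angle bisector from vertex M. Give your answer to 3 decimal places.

t_M ≈ 536.845

By the law of cosines, cos M = (KM² + ML² − LK²) / (2·KM·ML) ≈ 0.95368, so ∠M ≈ 0.306 rad.
The bisector from M has length 2·KM·ML·cos(∠M/2)/(KM+ML) ≈ 536.84.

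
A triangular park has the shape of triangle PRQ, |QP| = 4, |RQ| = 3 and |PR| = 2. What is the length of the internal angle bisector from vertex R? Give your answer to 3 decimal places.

By the law of cosines, cos R = (|PR|² + |RQ|² − |QP|²) / (2·|PR|·|RQ|) ≈ -0.25000, so ∠R ≈ 104.48°.
The bisector from R has length 2·|PR|·|RQ|·cos(∠R/2)/(|PR|+|RQ|) ≈ 1.4697.

1.470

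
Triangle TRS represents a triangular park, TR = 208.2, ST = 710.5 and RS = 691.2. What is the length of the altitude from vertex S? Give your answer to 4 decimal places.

Semiperimeter s = (691.2 + 710.5 + 208.2)/2 = 804.95.
Heron's formula: area = √(804.95·113.75·94.45·596.75) ≈ 71839.
The altitude from S has length 2·area/TR ≈ 690.09.

h_S ≈ 690.0914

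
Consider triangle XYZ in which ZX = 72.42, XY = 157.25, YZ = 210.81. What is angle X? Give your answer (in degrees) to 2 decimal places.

By the law of cosines, cos X = (ZX² + XY² − YZ²) / (2·ZX·XY) ≈ -0.63526, so ∠X ≈ 129.44°.

∠X ≈ 129.44°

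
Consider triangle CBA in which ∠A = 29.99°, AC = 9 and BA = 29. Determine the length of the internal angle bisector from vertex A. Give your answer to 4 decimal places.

By the law of cosines, CB² = BA² + AC² − 2·BA·AC·cos A = 469.89, so CB ≈ 21.677.
The bisector from A has length 2·BA·AC·cos(∠A/2)/(BA+AC) ≈ 13.269.

t_A ≈ 13.2691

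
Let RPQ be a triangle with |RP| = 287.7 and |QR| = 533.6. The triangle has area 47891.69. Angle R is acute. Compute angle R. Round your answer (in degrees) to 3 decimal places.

From area = ½·|QR|·|RP|·sin R, we get sin R = 2·area/(|QR|·|RP|) ≈ 0.62393.
Taking the acute solution, ∠R ≈ 38.60°.

38.604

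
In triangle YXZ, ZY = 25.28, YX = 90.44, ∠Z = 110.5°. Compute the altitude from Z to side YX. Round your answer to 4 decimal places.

Law of sines: sin X = ZY·sin Z/YX ≈ 0.26182.
Since YX ≥ ZY, only the acute value applies: ∠X ≈ 15.18°.
Then ∠Y = 180° − ∠Z − ∠X ≈ 54.32°.
Law of sines gives XZ = YX·sin Y/sin Z ≈ 78.432.
Area = ½·YX·ZY·sin Y ≈ 928.6.
The altitude from Z has length 2·area/YX ≈ 20.535.

20.5351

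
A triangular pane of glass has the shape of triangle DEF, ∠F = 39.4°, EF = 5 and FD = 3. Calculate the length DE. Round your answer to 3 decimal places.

By the law of cosines, DE² = EF² + FD² − 2·EF·FD·cos F = 10.818, so DE ≈ 3.2891.

3.289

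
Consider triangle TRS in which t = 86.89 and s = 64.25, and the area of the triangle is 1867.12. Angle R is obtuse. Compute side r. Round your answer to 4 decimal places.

141.3427

From area = ½·s·t·sin R, we get sin R = 2·area/(s·t) ≈ 0.66890.
Taking the obtuse solution, ∠R ≈ 2.4089 rad.
Law of cosines then gives r ≈ 141.34.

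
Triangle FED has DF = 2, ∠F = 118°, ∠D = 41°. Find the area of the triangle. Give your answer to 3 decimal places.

The third angle is ∠E = 180° − ∠D − ∠F = 21.00°.
Law of sines: ED = DF·sin F/sin E ≈ 4.9276.
Law of sines: FE = DF·sin D/sin E ≈ 3.6614.
Area = ½·DF·ED·sin D ≈ 3.2328.

3.233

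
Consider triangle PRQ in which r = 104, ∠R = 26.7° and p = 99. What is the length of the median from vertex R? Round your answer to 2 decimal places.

Law of sines: sin P = p·sin R/r ≈ 0.42772.
Since r ≥ p, only the acute value applies: ∠P ≈ 25.32°.
Then ∠Q = 180° − ∠R − ∠P ≈ 127.98°.
Law of sines gives q = r·sin Q/sin R ≈ 182.45.
Median from R: ½√(2·q² + 2·p² − r²) ≈ 137.26.

m_R ≈ 137.26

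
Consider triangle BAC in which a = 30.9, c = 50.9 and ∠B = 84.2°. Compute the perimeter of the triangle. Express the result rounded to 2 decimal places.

By the law of cosines, b² = a² + c² − 2·a·c·cos B = 3227.7, so b ≈ 56.813.
Semiperimeter s = (56.813+30.9+50.9)/2 = 69.307.
Perimeter = 56.813 + 30.9 + 50.9 = 138.61.

138.61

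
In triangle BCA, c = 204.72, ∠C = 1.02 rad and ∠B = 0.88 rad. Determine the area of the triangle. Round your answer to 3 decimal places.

area ≈ 17936.266

The third angle is ∠A = π − ∠B − ∠C = 1.242 rad.
Law of sines: b = c·sin B/sin C ≈ 185.17.
Law of sines: a = c·sin A/sin C ≈ 227.35.
Area = ½·c·b·sin A ≈ 17936.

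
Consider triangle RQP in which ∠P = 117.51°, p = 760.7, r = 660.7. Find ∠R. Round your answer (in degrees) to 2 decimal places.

∠R ≈ 50.38°

Law of sines: sin R = r·sin P/p ≈ 0.77034.
Since p ≥ r, only the acute value applies: ∠R ≈ 50.38°.
Then ∠Q = 180° − ∠P − ∠R ≈ 12.11°.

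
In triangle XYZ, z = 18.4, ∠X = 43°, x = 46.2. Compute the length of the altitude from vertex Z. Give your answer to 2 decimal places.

h_Z ≈ 39.50

Law of sines: sin Z = z·sin X/x ≈ 0.27162.
Since x ≥ z, only the acute value applies: ∠Z ≈ 15.76°.
Then ∠Y = 180° − ∠X − ∠Z ≈ 121.24°.
Law of sines gives y = x·sin Y/sin X ≈ 57.92.
Area = ½·x·z·sin Y ≈ 363.41.
The altitude from Z has length 2·area/z ≈ 39.501.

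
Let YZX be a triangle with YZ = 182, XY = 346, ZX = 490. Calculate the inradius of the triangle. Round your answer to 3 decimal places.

r ≈ 44.605

Semiperimeter s = (490 + 346 + 182)/2 = 509.
Heron's formula: area = √(509·19·163·327) ≈ 22704.
Inradius = area/s = 22704/509 ≈ 44.605.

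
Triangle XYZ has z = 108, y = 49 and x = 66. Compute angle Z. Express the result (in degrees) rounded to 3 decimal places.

∠Z ≈ 139.346°

By the law of cosines, cos Z = (x² + y² − z²) / (2·x·y) ≈ -0.75866, so ∠Z ≈ 139.35°.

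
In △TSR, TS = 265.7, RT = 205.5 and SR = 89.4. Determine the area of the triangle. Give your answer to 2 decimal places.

Semiperimeter s = (89.4 + 205.5 + 265.7)/2 = 280.3.
Heron's formula: area = √(280.3·190.9·74.8·14.6) ≈ 7644.4.

area ≈ 7644.37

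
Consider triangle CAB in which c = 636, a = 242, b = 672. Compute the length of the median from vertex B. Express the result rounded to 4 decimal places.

Median from B: ½√(2·c² + 2·a² − b²) ≈ 344.43.

344.4329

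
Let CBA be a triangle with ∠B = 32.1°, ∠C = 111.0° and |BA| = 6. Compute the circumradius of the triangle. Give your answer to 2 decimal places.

The third angle is ∠A = 180° − ∠C − ∠B = 36.90°.
Law of sines: |AC| = |BA|·sin B/sin C ≈ 3.4152.
Law of sines: |CB| = |BA|·sin A/sin C ≈ 3.8588.
Circumradius = |BA|/(2 sin C) ≈ 3.2134.

3.21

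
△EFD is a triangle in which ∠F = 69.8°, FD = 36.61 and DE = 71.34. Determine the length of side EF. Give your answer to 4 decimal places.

Law of sines: sin E = FD·sin F/DE ≈ 0.48161.
Since DE ≥ FD, only the acute value applies: ∠E ≈ 28.79°.
Then ∠D = 180° − ∠F − ∠E ≈ 81.41°.
Law of sines gives EF = DE·sin D/sin F ≈ 75.163.

75.1626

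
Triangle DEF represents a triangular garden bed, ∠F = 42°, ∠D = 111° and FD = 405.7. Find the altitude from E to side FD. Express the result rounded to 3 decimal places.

The third angle is ∠E = 180° − ∠F − ∠D = 27.00°.
Law of sines: EF = FD·sin D/sin E ≈ 834.28.
Law of sines: DE = FD·sin F/sin E ≈ 597.96.
Area = ½·FD·EF·sin F ≈ 1.1324e+05.
The altitude from E has length 2·area/FD ≈ 558.24.

558.240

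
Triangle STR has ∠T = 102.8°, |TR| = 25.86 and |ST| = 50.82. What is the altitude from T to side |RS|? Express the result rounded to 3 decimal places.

By the law of cosines, |RS|² = |ST|² + |TR|² − 2·|ST|·|TR|·cos T = 3833.7, so |RS| ≈ 61.917.
Area = ½·|ST|·|TR|·sin T ≈ 640.77.
The altitude from T has length 2·area/|RS| ≈ 20.698.

h_T ≈ 20.698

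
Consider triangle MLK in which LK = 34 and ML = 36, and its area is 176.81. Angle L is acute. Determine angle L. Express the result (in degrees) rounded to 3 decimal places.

From area = ½·ML·LK·sin L, we get sin L = 2·area/(ML·LK) ≈ 0.28891.
Taking the acute solution, ∠L ≈ 16.79°.

∠L ≈ 16.792°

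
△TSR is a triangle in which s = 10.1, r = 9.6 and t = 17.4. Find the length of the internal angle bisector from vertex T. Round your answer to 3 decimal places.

By the law of cosines, cos T = (s² + r² − t²) / (2·s·r) ≈ -0.55997, so ∠T ≈ 124.05°.
The bisector from T has length 2·s·r·cos(∠T/2)/(s+r) ≈ 4.6172.

t_T ≈ 4.617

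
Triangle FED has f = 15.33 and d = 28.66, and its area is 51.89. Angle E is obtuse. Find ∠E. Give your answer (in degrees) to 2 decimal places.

From area = ½·d·f·sin E, we get sin E = 2·area/(d·f) ≈ 0.23621.
Taking the obtuse solution, ∠E ≈ 166.34°.

∠E ≈ 166.34°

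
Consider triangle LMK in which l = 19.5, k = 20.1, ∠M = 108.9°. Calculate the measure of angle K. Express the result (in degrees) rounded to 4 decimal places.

36.1703

By the law of cosines, m² = k² + l² − 2·k·l·cos M = 1038.2, so m ≈ 32.221.
Law of cosines again: cos K = (l² + m² − k²)/(2·l·m) ≈ 0.80727, so ∠K ≈ 36.17°.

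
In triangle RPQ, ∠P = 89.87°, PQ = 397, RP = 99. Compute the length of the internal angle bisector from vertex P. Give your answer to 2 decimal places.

112.19

By the law of cosines, QR² = RP² + PQ² − 2·RP·PQ·cos P = 1.6723e+05, so QR ≈ 408.94.
The bisector from P has length 2·RP·PQ·cos(∠P/2)/(RP+PQ) ≈ 112.19.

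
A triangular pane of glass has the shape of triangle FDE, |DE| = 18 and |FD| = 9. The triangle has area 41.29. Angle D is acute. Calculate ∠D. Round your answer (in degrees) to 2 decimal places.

30.65

From area = ½·|FD|·|DE|·sin D, we get sin D = 2·area/(|FD|·|DE|) ≈ 0.50975.
Taking the acute solution, ∠D ≈ 30.65°.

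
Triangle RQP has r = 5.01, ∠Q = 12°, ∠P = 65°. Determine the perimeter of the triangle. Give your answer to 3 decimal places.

10.739

The third angle is ∠R = 180° − ∠Q − ∠P = 103.00°.
Law of sines: q = r·sin Q/sin R ≈ 1.069.
Law of sines: p = r·sin P/sin R ≈ 4.66.
Semiperimeter s = (5.01+1.069+4.66)/2 = 5.3695.
Perimeter = 5.01 + 1.069 + 4.66 = 10.739.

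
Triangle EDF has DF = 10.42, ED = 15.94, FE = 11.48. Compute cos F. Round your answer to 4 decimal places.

-0.0573

By the law of cosines, cos F = (DF² + FE² − ED²) / (2·DF·FE) ≈ -0.05733, so ∠F ≈ 93.29°.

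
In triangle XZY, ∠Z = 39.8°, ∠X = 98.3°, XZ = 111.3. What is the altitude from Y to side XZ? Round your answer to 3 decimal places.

h_Y ≈ 105.562

The third angle is ∠Y = 180° − ∠X − ∠Z = 41.90°.
Law of sines: ZY = XZ·sin X/sin Y ≈ 164.91.
Law of sines: YX = XZ·sin Z/sin Y ≈ 106.68.
Area = ½·XZ·ZY·sin Z ≈ 5874.5.
The altitude from Y has length 2·area/XZ ≈ 105.56.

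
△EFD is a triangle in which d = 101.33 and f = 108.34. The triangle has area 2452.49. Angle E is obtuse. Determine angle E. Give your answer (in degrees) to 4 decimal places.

From area = ½·f·d·sin E, we get sin E = 2·area/(f·d) ≈ 0.44680.
Taking the obtuse solution, ∠E ≈ 153.46°.

153.4616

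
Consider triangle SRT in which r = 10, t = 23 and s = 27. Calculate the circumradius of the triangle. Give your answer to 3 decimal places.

By the law of cosines, cos S = (r² + t² − s²) / (2·r·t) ≈ -0.21739, so ∠S ≈ 1.790 rad.
Circumradius = s/(2 sin S) ≈ 13.831.

13.831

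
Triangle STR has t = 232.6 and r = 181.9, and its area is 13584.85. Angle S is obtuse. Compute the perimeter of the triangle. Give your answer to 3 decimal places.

perimeter ≈ 804.446

From area = ½·t·r·sin S, we get sin S = 2·area/(t·r) ≈ 0.64216.
Taking the obtuse solution, ∠S ≈ 140.05°.
Law of cosines then gives s ≈ 389.95.
Perimeter = 389.95 + 232.6 + 181.9 = 804.45.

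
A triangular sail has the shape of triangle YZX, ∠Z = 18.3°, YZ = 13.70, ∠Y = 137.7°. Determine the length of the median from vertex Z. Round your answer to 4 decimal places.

The third angle is ∠X = 180° − ∠Y − ∠Z = 24.00°.
Law of sines: ZX = YZ·sin Y/sin X ≈ 22.669.
Law of sines: XY = YZ·sin Z/sin X ≈ 10.576.
Median from Z: ½√(2·YZ² + 2·ZX² − XY²) ≈ 17.967.

m_Z ≈ 17.9672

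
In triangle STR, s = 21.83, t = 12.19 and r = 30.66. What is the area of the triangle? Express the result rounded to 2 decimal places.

Semiperimeter p = (21.83 + 12.19 + 30.66)/2 = 32.34.
Heron's formula: area = √(32.34·10.51·20.15·1.68) ≈ 107.27.

area ≈ 107.27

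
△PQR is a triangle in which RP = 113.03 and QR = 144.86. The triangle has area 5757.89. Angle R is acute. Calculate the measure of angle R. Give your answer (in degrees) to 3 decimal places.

∠R ≈ 44.694°

From area = ½·QR·RP·sin R, we get sin R = 2·area/(QR·RP) ≈ 0.70332.
Taking the acute solution, ∠R ≈ 44.69°.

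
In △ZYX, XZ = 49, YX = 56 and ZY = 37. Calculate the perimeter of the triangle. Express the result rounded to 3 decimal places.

perimeter ≈ 142.000

Perimeter = 56 + 49 + 37 = 142.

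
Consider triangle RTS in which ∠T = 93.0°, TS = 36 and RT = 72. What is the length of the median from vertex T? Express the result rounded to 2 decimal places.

By the law of cosines, SR² = RT² + TS² − 2·RT·TS·cos T = 6751.3, so SR ≈ 82.166.
Median from T: ½√(2·RT² + 2·TS² − SR²) ≈ 39.398.

m_T ≈ 39.40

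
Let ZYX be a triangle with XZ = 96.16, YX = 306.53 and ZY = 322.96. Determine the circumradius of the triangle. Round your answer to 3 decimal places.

R ≈ 161.508

By the law of cosines, cos Z = (XZ² + ZY² − YX²) / (2·XZ·ZY) ≈ 0.31539, so ∠Z ≈ 71.62°.
Circumradius = YX/(2 sin Z) ≈ 161.51.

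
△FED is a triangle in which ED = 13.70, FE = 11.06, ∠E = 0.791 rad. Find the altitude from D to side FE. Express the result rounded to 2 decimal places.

By the law of cosines, DF² = FE² + ED² − 2·FE·ED·cos E = 96.933, so DF ≈ 9.8454.
Area = ½·FE·ED·sin E ≈ 53.87.
The altitude from D has length 2·area/FE ≈ 9.7415.

h_D ≈ 9.74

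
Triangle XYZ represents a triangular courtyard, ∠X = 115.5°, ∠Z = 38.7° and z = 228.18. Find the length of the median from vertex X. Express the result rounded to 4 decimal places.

The third angle is ∠Y = 180° − ∠Z − ∠X = 25.80°.
Law of sines: x = z·sin X/sin Z ≈ 329.4.
Law of sines: y = z·sin Y/sin Z ≈ 158.84.
Median from X: ½√(2·y² + 2·z² − x²) ≈ 107.34.

107.3415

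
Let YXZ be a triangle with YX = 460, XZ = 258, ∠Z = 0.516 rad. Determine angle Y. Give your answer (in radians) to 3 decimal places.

Law of sines: sin Y = XZ·sin Z/YX ≈ 0.27674.
Since YX ≥ XZ, only the acute value applies: ∠Y ≈ 0.280 rad.
Then ∠X = π − ∠Z − ∠Y ≈ 2.345 rad.

0.280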